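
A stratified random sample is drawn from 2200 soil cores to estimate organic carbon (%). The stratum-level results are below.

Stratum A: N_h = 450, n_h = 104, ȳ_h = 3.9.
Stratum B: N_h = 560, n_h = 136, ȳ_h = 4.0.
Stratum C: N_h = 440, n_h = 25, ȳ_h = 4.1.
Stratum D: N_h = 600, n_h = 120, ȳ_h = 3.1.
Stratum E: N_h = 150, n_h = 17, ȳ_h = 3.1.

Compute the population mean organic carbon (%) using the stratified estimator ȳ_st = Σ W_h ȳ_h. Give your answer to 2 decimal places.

N = Σ N_h = 2200. Stratum weights W_h = N_h/N.
ȳ_st = (450·3.9 + 560·4.0 + 440·4.1 + 600·3.1 + 150·3.1) / 2200 = 3.6927

ȳ_st ≈ 3.69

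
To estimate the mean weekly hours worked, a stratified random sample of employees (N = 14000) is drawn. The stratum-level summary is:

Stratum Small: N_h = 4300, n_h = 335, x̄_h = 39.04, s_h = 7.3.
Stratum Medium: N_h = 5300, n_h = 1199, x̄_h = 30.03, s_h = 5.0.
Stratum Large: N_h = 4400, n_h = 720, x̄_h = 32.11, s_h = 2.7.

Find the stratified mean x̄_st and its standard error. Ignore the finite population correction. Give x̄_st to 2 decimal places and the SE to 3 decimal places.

x̄_st ≈ 33.45, SE ≈ 0.138

x̄_st = Σ W_h x̄_h = (4300·39.04 + 5300·30.03 + 4400·32.11)/14000 = 33.45107
V̂(x̄_st) = Σ W_h² s_h²/n_h, with W_h = N_h/N and N = 14000:
  stratum Small: (4300/14000)²·7.3²/335 = 0.0150066
  stratum Medium: (5300/14000)²·5.0²/1199 = 0.00298825
  stratum Large: (4400/14000)²·2.7²/720 = 0.0010001
V̂(x̄_st) = 0.0189949
SE(x̄_st) = √0.0189949 = 0.137822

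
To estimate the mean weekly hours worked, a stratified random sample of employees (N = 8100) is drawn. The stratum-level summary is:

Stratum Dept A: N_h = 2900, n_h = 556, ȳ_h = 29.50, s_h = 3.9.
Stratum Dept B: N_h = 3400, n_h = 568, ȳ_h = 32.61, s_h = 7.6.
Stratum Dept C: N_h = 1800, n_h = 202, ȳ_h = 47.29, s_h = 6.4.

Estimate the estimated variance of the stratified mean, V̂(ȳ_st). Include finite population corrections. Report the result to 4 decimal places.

V̂(ȳ_st) ≈ 0.0266

V̂(ȳ_st) = Σ W_h² (1 − n_h/N_h) s_h²/n_h, with W_h = N_h/N and N = 8100:
  stratum Dept A: (2900/8100)²·(1 − 556/2900)·3.9²/556 = 0.00283426
  stratum Dept B: (3400/8100)²·(1 − 568/3400)·7.6²/568 = 0.0149239
  stratum Dept C: (1800/8100)²·(1 − 202/1800)·6.4²/202 = 0.00888971
V̂(ȳ_st) = 0.0266478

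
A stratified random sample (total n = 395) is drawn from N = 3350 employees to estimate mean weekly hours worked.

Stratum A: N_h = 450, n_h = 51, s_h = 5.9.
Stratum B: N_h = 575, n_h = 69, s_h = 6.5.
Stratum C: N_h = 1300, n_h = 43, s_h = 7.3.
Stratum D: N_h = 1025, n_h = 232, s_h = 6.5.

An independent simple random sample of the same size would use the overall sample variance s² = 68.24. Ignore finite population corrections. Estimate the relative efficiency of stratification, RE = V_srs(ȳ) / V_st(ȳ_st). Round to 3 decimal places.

RE ≈ 0.738

V̂(ȳ_st) = Σ W_h² s_h²/n_h, with W_h = N_h/N and N = 3350:
  stratum A: (450/3350)²·5.9²/51 = 0.012316
  stratum B: (575/3350)²·6.5²/69 = 0.0180395
  stratum C: (1300/3350)²·7.3²/43 = 0.186627
  stratum D: (1025/3350)²·6.5²/232 = 0.0170489
V_st = 0.234031
V_srs = s²/n = 68.24/395 = 0.172759
Relative efficiency = V_srs / V_st = 0.172759/0.234031 = 0.7382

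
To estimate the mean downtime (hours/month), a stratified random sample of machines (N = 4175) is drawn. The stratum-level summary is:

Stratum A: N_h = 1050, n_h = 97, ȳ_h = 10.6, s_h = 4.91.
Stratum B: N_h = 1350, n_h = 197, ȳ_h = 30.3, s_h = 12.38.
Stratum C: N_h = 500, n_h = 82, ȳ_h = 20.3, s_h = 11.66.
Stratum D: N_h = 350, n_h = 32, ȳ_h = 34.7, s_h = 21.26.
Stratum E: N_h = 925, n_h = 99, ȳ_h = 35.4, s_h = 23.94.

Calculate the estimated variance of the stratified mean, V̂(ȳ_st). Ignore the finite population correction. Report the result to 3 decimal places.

V̂(ȳ_st) ≈ 0.504

V̂(ȳ_st) = Σ W_h² s_h²/n_h, with W_h = N_h/N and N = 4175:
  stratum A: (1050/4175)²·4.91²/97 = 0.0157202
  stratum B: (1350/4175)²·12.38²/197 = 0.0813448
  stratum C: (500/4175)²·11.66²/82 = 0.0237799
  stratum D: (350/4175)²·21.26²/32 = 0.0992658
  stratum E: (925/4175)²·23.94²/99 = 0.284174
V̂(ȳ_st) = 0.504284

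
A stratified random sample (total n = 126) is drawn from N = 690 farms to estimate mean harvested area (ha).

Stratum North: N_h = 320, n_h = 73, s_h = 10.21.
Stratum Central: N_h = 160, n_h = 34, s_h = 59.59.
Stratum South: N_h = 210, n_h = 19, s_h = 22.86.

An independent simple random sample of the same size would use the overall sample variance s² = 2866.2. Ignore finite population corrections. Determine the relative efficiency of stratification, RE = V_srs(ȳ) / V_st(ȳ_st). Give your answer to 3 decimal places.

RE ≈ 2.685

V̂(ȳ_st) = Σ W_h² s_h²/n_h, with W_h = N_h/N and N = 690:
  stratum North: (320/690)²·10.21²/73 = 0.307136
  stratum Central: (160/690)²·59.59²/34 = 5.61577
  stratum South: (210/690)²·22.86²/19 = 2.54765
V_st = 8.47056
V_srs = s²/n = 2866.2/126 = 22.7476
Relative efficiency = V_srs / V_st = 22.7476/8.47056 = 2.6855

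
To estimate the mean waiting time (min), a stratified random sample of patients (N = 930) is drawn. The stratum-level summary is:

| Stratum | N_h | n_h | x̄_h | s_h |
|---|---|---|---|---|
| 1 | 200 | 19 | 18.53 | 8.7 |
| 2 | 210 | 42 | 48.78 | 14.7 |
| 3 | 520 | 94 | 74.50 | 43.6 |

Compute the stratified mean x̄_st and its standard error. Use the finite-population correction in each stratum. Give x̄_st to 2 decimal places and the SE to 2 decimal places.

x̄_st = Σ W_h x̄_h = (200·18.53 + 210·48.78 + 520·74.50)/930 = 56.65570
V̂(x̄_st) = Σ W_h² (1 − n_h/N_h) s_h²/n_h, with W_h = N_h/N and N = 930:
  stratum 1: (200/930)²·(1 − 19/200)·8.7²/19 = 0.166735
  stratum 2: (210/930)²·(1 − 42/210)·14.7²/42 = 0.209869
  stratum 3: (520/930)²·(1 − 94/520)·43.6²/94 = 5.17955
V̂(x̄_st) = 5.55616
SE(x̄_st) = √5.55616 = 2.35715

x̄_st ≈ 56.66, SE ≈ 2.36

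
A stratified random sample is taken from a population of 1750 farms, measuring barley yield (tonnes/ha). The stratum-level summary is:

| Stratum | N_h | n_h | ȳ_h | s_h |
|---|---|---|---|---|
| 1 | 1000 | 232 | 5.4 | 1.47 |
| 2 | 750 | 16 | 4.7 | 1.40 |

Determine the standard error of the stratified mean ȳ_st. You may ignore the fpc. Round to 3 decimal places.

V̂(ȳ_st) = Σ W_h² s_h²/n_h, with W_h = N_h/N and N = 1750:
  stratum 1: (1000/1750)²·1.47²/232 = 0.00304138
  stratum 2: (750/1750)²·1.40²/16 = 0.0225
V̂(ȳ_st) = 0.0255414
SE(ȳ_st) = √0.0255414 = 0.159817

SE(ȳ_st) ≈ 0.160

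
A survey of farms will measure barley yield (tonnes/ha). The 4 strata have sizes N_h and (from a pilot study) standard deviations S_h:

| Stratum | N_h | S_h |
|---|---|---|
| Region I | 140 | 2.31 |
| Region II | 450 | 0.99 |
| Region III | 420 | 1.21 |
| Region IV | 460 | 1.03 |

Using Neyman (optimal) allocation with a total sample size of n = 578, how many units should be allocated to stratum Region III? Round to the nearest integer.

168

Neyman allocation: n_h = n · N_h S_h / Σ N_i S_i, with n = 578.
  stratum Region I: N_h·S_h = 140·2.31 = 323.40
  stratum Region II: N_h·S_h = 450·0.99 = 445.50
  stratum Region III: N_h·S_h = 420·1.21 = 508.20
  stratum Region IV: N_h·S_h = 460·1.03 = 473.80
Σ N_h S_h = 1750.90
n for stratum Region III = 578·508.20/1750.90 = 167.765 → 168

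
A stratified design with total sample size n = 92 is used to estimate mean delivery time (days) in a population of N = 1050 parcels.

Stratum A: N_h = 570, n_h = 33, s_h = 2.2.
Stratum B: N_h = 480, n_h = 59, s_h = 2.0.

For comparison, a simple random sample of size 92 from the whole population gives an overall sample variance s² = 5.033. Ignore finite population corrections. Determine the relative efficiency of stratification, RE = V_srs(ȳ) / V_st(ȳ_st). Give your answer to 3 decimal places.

RE ≈ 0.953

V̂(ȳ_st) = Σ W_h² s_h²/n_h, with W_h = N_h/N and N = 1050:
  stratum A: (570/1050)²·2.2²/33 = 0.0432218
  stratum B: (480/1050)²·2.0²/59 = 0.0141681
V_st = 0.0573899
V_srs = s²/n = 5.033/92 = 0.0547065
Relative efficiency = V_srs / V_st = 0.0547065/0.0573899 = 0.9532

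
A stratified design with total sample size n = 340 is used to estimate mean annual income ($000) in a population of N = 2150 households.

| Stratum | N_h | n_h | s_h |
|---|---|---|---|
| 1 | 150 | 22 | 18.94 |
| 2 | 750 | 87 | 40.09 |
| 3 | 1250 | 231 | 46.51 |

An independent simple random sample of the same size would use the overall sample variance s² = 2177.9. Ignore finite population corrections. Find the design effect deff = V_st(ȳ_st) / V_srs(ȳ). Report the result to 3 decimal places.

V̂(ȳ_st) = Σ W_h² s_h²/n_h, with W_h = N_h/N and N = 2150:
  stratum 1: (150/2150)²·18.94²/22 = 0.0793675
  stratum 2: (750/2150)²·40.09²/87 = 2.24801
  stratum 3: (1250/2150)²·46.51²/231 = 3.16537
V_st = 5.49274
V_srs = s²/n = 2177.9/340 = 6.40559
deff = V_st / V_srs = 5.49274/6.40559 = 0.8575

deff ≈ 0.857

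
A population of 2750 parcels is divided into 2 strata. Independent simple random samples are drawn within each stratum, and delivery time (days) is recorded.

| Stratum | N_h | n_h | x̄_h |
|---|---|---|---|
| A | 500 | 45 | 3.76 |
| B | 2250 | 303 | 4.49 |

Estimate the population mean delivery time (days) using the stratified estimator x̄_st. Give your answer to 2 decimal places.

N = Σ N_h = 2750. Stratum weights W_h = N_h/N.
x̄_st = (500·3.76 + 2250·4.49) / 2750 = 4.3573

x̄_st ≈ 4.36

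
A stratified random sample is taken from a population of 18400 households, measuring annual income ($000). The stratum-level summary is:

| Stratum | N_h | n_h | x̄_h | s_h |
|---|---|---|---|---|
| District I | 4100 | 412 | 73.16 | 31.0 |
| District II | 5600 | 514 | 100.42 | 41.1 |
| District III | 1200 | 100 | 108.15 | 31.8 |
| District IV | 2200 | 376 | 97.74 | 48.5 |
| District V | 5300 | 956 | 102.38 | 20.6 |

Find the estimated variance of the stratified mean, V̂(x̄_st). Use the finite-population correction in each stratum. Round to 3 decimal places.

V̂(x̄_st) ≈ 0.524

V̂(x̄_st) = Σ W_h² (1 − n_h/N_h) s_h²/n_h, with W_h = N_h/N and N = 18400:
  stratum District I: (4100/18400)²·(1 − 412/4100)·31.0²/412 = 0.104175
  stratum District II: (5600/18400)²·(1 − 514/5600)·41.1²/514 = 0.276471
  stratum District III: (1200/18400)²·(1 − 100/1200)·31.8²/100 = 0.0394269
  stratum District IV: (2200/18400)²·(1 − 376/2200)·48.5²/376 = 0.0741494
  stratum District V: (5300/18400)²·(1 − 956/5300)·20.6²/956 = 0.0301861
V̂(x̄_st) = 0.524409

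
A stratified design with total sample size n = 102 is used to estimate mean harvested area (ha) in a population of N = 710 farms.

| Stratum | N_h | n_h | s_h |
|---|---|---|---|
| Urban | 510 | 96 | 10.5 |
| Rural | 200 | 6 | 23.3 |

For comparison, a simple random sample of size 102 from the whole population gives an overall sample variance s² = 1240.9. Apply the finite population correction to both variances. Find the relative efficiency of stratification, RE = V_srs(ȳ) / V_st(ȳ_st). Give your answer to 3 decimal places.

RE ≈ 1.399

V̂(ȳ_st) = Σ W_h² (1 − n_h/N_h) s_h²/n_h, with W_h = N_h/N and N = 710:
  stratum Urban: (510/710)²·(1 − 96/510)·10.5²/96 = 0.481018
  stratum Rural: (200/710)²·(1 − 6/200)·23.3²/6 = 6.96427
V_st = 7.44529
V_srs = (1 − 102/710)·1240.9/102 = 10.4179
Relative efficiency = V_srs / V_st = 10.4179/7.44529 = 1.3993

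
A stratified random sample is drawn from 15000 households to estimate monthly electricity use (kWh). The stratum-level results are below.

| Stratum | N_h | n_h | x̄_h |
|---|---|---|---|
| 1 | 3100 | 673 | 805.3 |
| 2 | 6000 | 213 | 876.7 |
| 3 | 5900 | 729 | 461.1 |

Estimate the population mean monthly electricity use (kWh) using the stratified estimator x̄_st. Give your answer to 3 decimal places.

N = Σ N_h = 15000. Stratum weights W_h = N_h/N.
x̄_st = (3100·805.3 + 6000·876.7 + 5900·461.1) / 15000 = 698.47467

x̄_st ≈ 698.475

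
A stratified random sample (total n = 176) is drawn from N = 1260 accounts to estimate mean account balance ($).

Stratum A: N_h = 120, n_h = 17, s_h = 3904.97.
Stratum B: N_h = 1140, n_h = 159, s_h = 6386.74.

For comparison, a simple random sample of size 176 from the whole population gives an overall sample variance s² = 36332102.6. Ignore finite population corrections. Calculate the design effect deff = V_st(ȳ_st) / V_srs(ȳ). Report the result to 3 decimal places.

V̂(ȳ_st) = Σ W_h² s_h²/n_h, with W_h = N_h/N and N = 1260:
  stratum A: (120/1260)²·3904.97²/17 = 8135.94
  stratum B: (1140/1260)²·6386.74²/159 = 210005
V_st = 218141
V_srs = s²/n = 36332102.6/176 = 206432
deff = V_st / V_srs = 218141/206432 = 1.0567

deff ≈ 1.057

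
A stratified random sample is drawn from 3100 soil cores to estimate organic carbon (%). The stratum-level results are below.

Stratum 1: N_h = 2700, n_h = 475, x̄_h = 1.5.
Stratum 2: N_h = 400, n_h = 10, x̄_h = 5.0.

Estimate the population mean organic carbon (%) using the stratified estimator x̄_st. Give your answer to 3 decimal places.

N = Σ N_h = 3100. Stratum weights W_h = N_h/N.
x̄_st = (2700·1.5 + 400·5.0) / 3100 = 1.95161

x̄_st ≈ 1.952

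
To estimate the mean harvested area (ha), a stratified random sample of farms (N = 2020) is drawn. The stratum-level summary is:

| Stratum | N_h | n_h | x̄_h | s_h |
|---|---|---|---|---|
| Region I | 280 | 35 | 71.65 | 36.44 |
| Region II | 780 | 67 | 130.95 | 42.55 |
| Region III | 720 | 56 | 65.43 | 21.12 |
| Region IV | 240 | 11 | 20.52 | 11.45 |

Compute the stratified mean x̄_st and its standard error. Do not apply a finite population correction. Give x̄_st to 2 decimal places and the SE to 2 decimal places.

x̄_st = Σ W_h x̄_h = (280·71.65 + 780·130.95 + 720·65.43 + 240·20.52)/2020 = 86.25614
V̂(x̄_st) = Σ W_h² s_h²/n_h, with W_h = N_h/N and N = 2020:
  stratum Region I: (280/2020)²·36.44²/35 = 0.728957
  stratum Region II: (780/2020)²·42.55²/67 = 4.02913
  stratum Region III: (720/2020)²·21.12²/56 = 1.01196
  stratum Region IV: (240/2020)²·11.45²/11 = 0.168243
V̂(x̄_st) = 5.93828
SE(x̄_st) = √5.93828 = 2.43686

x̄_st ≈ 86.26, SE ≈ 2.44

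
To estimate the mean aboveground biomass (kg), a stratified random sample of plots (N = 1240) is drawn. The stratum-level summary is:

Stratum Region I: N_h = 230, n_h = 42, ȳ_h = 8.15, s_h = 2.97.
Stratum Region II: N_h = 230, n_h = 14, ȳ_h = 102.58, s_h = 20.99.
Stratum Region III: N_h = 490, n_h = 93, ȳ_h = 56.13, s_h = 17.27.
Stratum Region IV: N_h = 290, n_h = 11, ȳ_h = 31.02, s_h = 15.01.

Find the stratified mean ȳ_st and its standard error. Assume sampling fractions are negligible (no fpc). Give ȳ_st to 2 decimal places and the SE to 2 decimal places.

ȳ_st ≈ 49.97, SE ≈ 1.65

ȳ_st = Σ W_h ȳ_h = (230·8.15 + 230·102.58 + 490·56.13 + 290·31.02)/1240 = 49.97371
V̂(ȳ_st) = Σ W_h² s_h²/n_h, with W_h = N_h/N and N = 1240:
  stratum Region I: (230/1240)²·2.97²/42 = 0.00722563
  stratum Region II: (230/1240)²·20.99²/14 = 1.0827
  stratum Region III: (490/1240)²·17.27²/93 = 0.500784
  stratum Region IV: (290/1240)²·15.01²/11 = 1.12027
V̂(ȳ_st) = 2.71098
SE(ȳ_st) = √2.71098 = 1.6465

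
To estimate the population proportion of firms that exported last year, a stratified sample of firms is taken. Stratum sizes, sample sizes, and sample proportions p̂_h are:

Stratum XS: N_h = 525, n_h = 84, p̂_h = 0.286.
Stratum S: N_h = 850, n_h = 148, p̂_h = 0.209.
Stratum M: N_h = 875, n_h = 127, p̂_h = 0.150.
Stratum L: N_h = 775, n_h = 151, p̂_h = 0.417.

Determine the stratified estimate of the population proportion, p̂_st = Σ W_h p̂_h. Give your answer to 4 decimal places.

N = 3025; stratum weights W_h = N_h/N.
p̂_st = Σ W_h p̂_h = (525·0.286 + 850·0.209 + 875·0.150 + 775·0.417)/3025 = 0.25859

p̂_st ≈ 0.2586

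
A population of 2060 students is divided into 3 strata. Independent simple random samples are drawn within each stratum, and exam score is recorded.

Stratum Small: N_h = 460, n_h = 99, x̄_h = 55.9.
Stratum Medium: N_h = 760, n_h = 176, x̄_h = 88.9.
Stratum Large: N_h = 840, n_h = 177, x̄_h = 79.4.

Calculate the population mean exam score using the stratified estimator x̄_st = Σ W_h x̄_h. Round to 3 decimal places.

N = Σ N_h = 2060. Stratum weights W_h = N_h/N.
x̄_st = (460·55.9 + 760·88.9 + 840·79.4) / 2060 = 77.65728

x̄_st ≈ 77.657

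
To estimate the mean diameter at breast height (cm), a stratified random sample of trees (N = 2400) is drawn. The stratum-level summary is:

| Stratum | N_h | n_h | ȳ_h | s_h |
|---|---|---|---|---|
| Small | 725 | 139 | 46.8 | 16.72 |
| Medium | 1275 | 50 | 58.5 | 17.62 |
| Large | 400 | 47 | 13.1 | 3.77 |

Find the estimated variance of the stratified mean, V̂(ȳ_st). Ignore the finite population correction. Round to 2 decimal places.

V̂(ȳ_st) ≈ 1.94

V̂(ȳ_st) = Σ W_h² s_h²/n_h, with W_h = N_h/N and N = 2400:
  stratum Small: (725/2400)²·16.72²/139 = 0.183532
  stratum Medium: (1275/2400)²·17.62²/50 = 1.75243
  stratum Large: (400/2400)²·3.77²/47 = 0.00840006
V̂(ȳ_st) = 1.94436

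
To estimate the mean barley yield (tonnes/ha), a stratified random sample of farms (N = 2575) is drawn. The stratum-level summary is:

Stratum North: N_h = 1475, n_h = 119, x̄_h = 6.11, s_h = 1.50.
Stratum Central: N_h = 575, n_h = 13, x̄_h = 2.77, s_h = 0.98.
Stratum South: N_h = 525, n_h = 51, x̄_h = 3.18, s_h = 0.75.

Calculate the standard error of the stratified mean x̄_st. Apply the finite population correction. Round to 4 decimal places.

SE(x̄_st) ≈ 0.0986

V̂(x̄_st) = Σ W_h² (1 − n_h/N_h) s_h²/n_h, with W_h = N_h/N and N = 2575:
  stratum North: (1475/2575)²·(1 − 119/1475)·1.50²/119 = 0.00570339
  stratum Central: (575/2575)²·(1 − 13/575)·0.98²/13 = 0.00360046
  stratum South: (525/2575)²·(1 − 51/525)·0.75²/51 = 0.000413938
V̂(x̄_st) = 0.00971779
SE(x̄_st) = √0.00971779 = 0.0985788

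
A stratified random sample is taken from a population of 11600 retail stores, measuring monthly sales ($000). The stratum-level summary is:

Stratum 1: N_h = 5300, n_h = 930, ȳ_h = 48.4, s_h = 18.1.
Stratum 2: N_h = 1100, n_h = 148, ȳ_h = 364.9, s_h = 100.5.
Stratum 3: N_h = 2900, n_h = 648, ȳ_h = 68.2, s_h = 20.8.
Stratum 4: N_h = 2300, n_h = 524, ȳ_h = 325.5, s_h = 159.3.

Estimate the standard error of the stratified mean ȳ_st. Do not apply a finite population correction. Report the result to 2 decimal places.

SE(ȳ_st) ≈ 1.62

V̂(ȳ_st) = Σ W_h² s_h²/n_h, with W_h = N_h/N and N = 11600:
  stratum 1: (5300/11600)²·18.1²/930 = 0.0735377
  stratum 2: (1100/11600)²·100.5²/148 = 0.613677
  stratum 3: (2900/11600)²·20.8²/648 = 0.0417284
  stratum 4: (2300/11600)²·159.3²/524 = 1.90388
V̂(ȳ_st) = 2.63282
SE(ȳ_st) = √2.63282 = 1.6226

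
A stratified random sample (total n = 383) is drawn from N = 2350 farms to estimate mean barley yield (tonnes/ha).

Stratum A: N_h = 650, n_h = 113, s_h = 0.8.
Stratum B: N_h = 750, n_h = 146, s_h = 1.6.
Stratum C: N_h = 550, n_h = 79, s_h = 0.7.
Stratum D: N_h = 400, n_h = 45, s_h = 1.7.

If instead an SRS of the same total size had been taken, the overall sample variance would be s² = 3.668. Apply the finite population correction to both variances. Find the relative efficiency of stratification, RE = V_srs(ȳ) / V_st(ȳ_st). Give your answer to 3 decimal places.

V̂(ȳ_st) = Σ W_h² (1 − n_h/N_h) s_h²/n_h, with W_h = N_h/N and N = 2350:
  stratum A: (650/2350)²·(1 − 113/650)·0.8²/113 = 0.000357976
  stratum B: (750/2350)²·(1 − 146/750)·1.6²/146 = 0.0014383
  stratum C: (550/2350)²·(1 − 79/550)·0.7²/79 = 0.000290949
  stratum D: (400/2350)²·(1 − 45/400)·1.7²/45 = 0.00165135
V_st = 0.00373857
V_srs = (1 − 383/2350)·3.668/383 = 0.00801617
Relative efficiency = V_srs / V_st = 0.00801617/0.00373857 = 2.1442

RE ≈ 2.144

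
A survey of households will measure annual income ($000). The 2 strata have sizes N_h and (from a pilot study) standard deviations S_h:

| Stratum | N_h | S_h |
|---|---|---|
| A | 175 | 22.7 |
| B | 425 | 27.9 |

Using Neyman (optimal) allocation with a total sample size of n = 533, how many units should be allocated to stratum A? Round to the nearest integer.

Neyman allocation: n_h = n · N_h S_h / Σ N_i S_i, with n = 533.
  stratum A: N_h·S_h = 175·22.7 = 3972.50
  stratum B: N_h·S_h = 425·27.9 = 11857.50
Σ N_h S_h = 15830.00
n for stratum A = 533·3972.50/15830.00 = 133.755 → 134

134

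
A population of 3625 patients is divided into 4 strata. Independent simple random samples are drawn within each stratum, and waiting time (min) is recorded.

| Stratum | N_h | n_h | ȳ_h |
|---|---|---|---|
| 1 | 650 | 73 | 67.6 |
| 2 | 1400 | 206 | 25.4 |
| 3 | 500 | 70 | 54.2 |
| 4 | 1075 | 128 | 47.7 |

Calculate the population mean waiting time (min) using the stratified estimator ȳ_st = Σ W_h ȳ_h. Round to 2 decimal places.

ȳ_st ≈ 43.55

N = Σ N_h = 3625. Stratum weights W_h = N_h/N.
ȳ_st = (650·67.6 + 1400·25.4 + 500·54.2 + 1075·47.7) / 3625 = 43.5524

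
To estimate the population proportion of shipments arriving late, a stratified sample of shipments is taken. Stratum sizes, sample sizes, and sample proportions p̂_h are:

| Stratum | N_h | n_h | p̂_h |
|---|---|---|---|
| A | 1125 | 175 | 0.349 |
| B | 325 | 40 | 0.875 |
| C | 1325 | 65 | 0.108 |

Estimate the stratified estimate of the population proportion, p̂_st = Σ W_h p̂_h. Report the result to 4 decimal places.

N = 2775; stratum weights W_h = N_h/N.
p̂_st = Σ W_h p̂_h = (1125·0.349 + 325·0.875 + 1325·0.108)/2775 = 0.29553

p̂_st ≈ 0.2955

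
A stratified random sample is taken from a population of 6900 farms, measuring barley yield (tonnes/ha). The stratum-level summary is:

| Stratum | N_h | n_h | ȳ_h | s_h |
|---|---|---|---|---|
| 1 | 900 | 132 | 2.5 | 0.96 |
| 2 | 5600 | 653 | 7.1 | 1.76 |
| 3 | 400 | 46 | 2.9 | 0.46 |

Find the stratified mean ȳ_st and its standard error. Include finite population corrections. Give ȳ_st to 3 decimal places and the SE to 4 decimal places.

ȳ_st ≈ 6.257, SE ≈ 0.0536

ȳ_st = Σ W_h ȳ_h = (900·2.5 + 5600·7.1 + 400·2.9)/6900 = 6.25652
V̂(ȳ_st) = Σ W_h² (1 − n_h/N_h) s_h²/n_h, with W_h = N_h/N and N = 6900:
  stratum 1: (900/6900)²·(1 − 132/900)·0.96²/132 = 0.000101362
  stratum 2: (5600/6900)²·(1 − 653/5600)·1.76²/653 = 0.00276022
  stratum 3: (400/6900)²·(1 − 46/400)·0.46²/46 = 1.36812e-05
V̂(ȳ_st) = 0.00287526
SE(ȳ_st) = √0.00287526 = 0.0536215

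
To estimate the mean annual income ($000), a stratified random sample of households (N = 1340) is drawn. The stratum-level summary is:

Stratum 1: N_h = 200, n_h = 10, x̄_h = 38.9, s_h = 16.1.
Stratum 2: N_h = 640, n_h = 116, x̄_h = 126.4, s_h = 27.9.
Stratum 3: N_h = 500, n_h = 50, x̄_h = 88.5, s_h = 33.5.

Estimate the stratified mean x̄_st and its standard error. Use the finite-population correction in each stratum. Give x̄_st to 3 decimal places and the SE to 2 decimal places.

x̄_st = Σ W_h x̄_h = (200·38.9 + 640·126.4 + 500·88.5)/1340 = 99.19851
V̂(x̄_st) = Σ W_h² (1 − n_h/N_h) s_h²/n_h, with W_h = N_h/N and N = 1340:
  stratum 1: (200/1340)²·(1 − 10/200)·16.1²/10 = 0.548562
  stratum 2: (640/1340)²·(1 − 116/640)·27.9²/116 = 1.25329
  stratum 3: (500/1340)²·(1 − 50/500)·33.5²/50 = 2.8125
V̂(x̄_st) = 4.61435
SE(x̄_st) = √4.61435 = 2.1481

x̄_st ≈ 99.199, SE ≈ 2.15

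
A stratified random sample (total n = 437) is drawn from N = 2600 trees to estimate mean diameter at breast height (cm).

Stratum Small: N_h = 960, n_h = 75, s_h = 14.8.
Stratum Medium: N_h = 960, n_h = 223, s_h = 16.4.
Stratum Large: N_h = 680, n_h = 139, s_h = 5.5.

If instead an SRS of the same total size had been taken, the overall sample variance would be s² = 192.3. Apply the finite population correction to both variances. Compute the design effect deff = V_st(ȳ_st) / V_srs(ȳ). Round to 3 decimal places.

deff ≈ 1.380

V̂(ȳ_st) = Σ W_h² (1 − n_h/N_h) s_h²/n_h, with W_h = N_h/N and N = 2600:
  stratum Small: (960/2600)²·(1 − 75/960)·14.8²/75 = 0.367054
  stratum Medium: (960/2600)²·(1 − 223/960)·16.4²/223 = 0.126234
  stratum Large: (680/2600)²·(1 − 139/680)·5.5²/139 = 0.0118432
V_st = 0.505131
V_srs = (1 − 437/2600)·192.3/437 = 0.366084
deff = V_st / V_srs = 0.505131/0.366084 = 1.3798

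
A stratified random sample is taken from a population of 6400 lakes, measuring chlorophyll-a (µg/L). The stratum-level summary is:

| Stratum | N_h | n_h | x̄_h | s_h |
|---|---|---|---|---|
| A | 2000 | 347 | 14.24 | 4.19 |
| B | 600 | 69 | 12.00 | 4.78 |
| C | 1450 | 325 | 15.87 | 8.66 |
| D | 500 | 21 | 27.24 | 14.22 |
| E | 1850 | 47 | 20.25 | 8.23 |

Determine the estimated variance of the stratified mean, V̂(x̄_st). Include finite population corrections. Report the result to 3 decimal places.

V̂(x̄_st) ≈ 0.190

V̂(x̄_st) = Σ W_h² (1 − n_h/N_h) s_h²/n_h, with W_h = N_h/N and N = 6400:
  stratum A: (2000/6400)²·(1 − 347/2000)·4.19²/347 = 0.00408358
  stratum B: (600/6400)²·(1 − 69/600)·4.78²/69 = 0.00257568
  stratum C: (1450/6400)²·(1 − 325/1450)·8.66²/325 = 0.00918995
  stratum D: (500/6400)²·(1 − 21/500)·14.22²/21 = 0.0563022
  stratum E: (1850/6400)²·(1 − 47/1850)·8.23²/47 = 0.117357
V̂(x̄_st) = 0.189509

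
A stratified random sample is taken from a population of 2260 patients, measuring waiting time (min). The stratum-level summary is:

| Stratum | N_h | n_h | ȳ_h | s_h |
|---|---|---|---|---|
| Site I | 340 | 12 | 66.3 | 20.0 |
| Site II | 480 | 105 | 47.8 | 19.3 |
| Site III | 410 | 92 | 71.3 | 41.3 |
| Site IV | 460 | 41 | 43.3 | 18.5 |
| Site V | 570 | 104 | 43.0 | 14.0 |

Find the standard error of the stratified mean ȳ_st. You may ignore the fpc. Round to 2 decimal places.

V̂(ȳ_st) = Σ W_h² s_h²/n_h, with W_h = N_h/N and N = 2260:
  stratum Site I: (340/2260)²·20.0²/12 = 0.754431
  stratum Site II: (480/2260)²·19.3²/105 = 0.160026
  stratum Site III: (410/2260)²·41.3²/92 = 0.610187
  stratum Site IV: (460/2260)²·18.5²/41 = 0.345827
  stratum Site V: (570/2260)²·14.0²/104 = 0.119882
V̂(ȳ_st) = 1.99035
SE(ȳ_st) = √1.99035 = 1.4108

SE(ȳ_st) ≈ 1.41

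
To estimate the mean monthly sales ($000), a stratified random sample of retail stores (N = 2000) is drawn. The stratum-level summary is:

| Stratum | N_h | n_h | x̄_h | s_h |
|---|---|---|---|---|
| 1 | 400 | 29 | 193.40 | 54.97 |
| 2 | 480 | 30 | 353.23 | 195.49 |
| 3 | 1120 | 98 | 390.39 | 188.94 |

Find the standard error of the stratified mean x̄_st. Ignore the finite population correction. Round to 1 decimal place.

V̂(x̄_st) = Σ W_h² s_h²/n_h, with W_h = N_h/N and N = 2000:
  stratum 1: (400/2000)²·54.97²/29 = 4.16786
  stratum 2: (480/2000)²·195.49²/30 = 73.3754
  stratum 3: (1120/2000)²·188.94²/98 = 114.235
V̂(x̄_st) = 191.778
SE(x̄_st) = √191.778 = 13.8484

SE(x̄_st) ≈ 13.8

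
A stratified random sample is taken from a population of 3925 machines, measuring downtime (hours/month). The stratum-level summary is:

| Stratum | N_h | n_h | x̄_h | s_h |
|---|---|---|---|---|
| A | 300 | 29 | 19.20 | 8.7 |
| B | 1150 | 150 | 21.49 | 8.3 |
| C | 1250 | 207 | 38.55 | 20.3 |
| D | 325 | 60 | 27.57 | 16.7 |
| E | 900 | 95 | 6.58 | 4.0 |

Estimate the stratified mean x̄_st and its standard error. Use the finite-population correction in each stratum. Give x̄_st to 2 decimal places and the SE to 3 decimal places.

x̄_st ≈ 23.83, SE ≈ 0.500

x̄_st = Σ W_h x̄_h = (300·19.20 + 1150·21.49 + 1250·38.55 + 325·27.57 + 900·6.58)/3925 = 23.83268
V̂(x̄_st) = Σ W_h² (1 − n_h/N_h) s_h²/n_h, with W_h = N_h/N and N = 3925:
  stratum A: (300/3925)²·(1 − 29/300)·8.7²/29 = 0.0137737
  stratum B: (1150/3925)²·(1 − 150/1150)·8.3²/150 = 0.0342834
  stratum C: (1250/3925)²·(1 − 207/1250)·20.3²/207 = 0.168475
  stratum D: (325/3925)²·(1 − 60/325)·16.7²/60 = 0.0259855
  stratum E: (900/3925)²·(1 − 95/900)·4.0²/95 = 0.00792055
V̂(x̄_st) = 0.250439
SE(x̄_st) = √0.250439 = 0.500438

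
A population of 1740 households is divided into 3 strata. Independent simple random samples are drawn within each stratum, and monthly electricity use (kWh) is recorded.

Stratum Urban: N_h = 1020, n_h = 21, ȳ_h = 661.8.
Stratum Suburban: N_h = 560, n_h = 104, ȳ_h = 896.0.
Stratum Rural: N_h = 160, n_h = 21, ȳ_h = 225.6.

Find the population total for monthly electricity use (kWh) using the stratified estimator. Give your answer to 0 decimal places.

τ̂_st = Σ N_h ȳ_h = 1020·661.8 + 560·896.0 + 160·225.6 = 1212892

τ̂_st ≈ 1212892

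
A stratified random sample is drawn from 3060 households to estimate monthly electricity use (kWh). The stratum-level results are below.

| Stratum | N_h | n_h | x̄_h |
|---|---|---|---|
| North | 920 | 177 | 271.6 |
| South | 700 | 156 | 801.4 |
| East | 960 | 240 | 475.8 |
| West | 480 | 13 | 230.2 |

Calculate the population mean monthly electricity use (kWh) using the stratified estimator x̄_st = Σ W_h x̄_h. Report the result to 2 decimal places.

x̄_st ≈ 450.36

N = Σ N_h = 3060. Stratum weights W_h = N_h/N.
x̄_st = (920·271.6 + 700·801.4 + 960·475.8 + 480·230.2) / 3060 = 450.3647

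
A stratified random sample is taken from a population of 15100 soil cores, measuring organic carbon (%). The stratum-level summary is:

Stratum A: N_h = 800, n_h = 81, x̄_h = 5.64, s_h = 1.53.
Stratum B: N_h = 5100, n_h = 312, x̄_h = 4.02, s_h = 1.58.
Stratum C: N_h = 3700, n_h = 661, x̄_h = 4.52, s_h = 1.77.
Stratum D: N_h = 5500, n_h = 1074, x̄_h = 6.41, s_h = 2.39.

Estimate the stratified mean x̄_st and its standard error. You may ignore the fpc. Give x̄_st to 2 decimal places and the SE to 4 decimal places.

x̄_st ≈ 5.10, SE ≈ 0.0445

x̄_st = Σ W_h x̄_h = (800·5.64 + 5100·4.02 + 3700·4.52 + 5500·6.41)/15100 = 5.09887
V̂(x̄_st) = Σ W_h² s_h²/n_h, with W_h = N_h/N and N = 15100:
  stratum A: (800/15100)²·1.53²/81 = 8.11192e-05
  stratum B: (5100/15100)²·1.58²/312 = 0.000912738
  stratum C: (3700/15100)²·1.77²/661 = 0.000284574
  stratum D: (5500/15100)²·2.39²/1074 = 0.000705607
V̂(x̄_st) = 0.00198404
SE(x̄_st) = √0.00198404 = 0.0445425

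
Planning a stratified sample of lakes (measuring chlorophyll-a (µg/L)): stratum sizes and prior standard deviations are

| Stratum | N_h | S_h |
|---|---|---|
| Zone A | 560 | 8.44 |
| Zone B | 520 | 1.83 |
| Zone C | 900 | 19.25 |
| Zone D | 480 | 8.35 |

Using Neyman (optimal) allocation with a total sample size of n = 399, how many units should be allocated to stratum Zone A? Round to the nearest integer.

70

Neyman allocation: n_h = n · N_h S_h / Σ N_i S_i, with n = 399.
  stratum Zone A: N_h·S_h = 560·8.44 = 4726.40
  stratum Zone B: N_h·S_h = 520·1.83 = 951.60
  stratum Zone C: N_h·S_h = 900·19.25 = 17325.00
  stratum Zone D: N_h·S_h = 480·8.35 = 4008.00
Σ N_h S_h = 27011.00
n for stratum Zone A = 399·4726.40/27011.00 = 69.817 → 70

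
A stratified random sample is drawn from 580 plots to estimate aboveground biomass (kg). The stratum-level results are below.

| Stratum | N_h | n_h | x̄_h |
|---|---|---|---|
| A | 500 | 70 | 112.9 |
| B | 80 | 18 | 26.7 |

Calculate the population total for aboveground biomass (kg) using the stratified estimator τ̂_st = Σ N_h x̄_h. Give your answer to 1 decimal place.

τ̂_st = Σ N_h x̄_h = 500·112.9 + 80·26.7 = 58586.0

τ̂_st ≈ 58586.0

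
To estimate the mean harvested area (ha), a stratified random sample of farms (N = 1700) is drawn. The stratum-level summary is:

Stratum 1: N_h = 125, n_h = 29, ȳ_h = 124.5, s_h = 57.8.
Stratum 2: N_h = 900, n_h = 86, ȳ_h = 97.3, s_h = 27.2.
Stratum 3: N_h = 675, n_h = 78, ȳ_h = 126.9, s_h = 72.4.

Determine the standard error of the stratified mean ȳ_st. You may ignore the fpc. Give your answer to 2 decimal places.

SE(ȳ_st) ≈ 3.69

V̂(ȳ_st) = Σ W_h² s_h²/n_h, with W_h = N_h/N and N = 1700:
  stratum 1: (125/1700)²·57.8²/29 = 0.622845
  stratum 2: (900/1700)²·27.2²/86 = 2.41116
  stratum 3: (675/1700)²·72.4²/78 = 10.5948
V̂(ȳ_st) = 13.6288
SE(ȳ_st) = √13.6288 = 3.69172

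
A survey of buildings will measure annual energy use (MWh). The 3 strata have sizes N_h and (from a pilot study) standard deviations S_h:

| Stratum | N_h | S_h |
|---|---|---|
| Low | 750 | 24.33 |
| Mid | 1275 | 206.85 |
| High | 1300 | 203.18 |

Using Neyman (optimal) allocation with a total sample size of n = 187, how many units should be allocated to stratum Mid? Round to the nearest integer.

Neyman allocation: n_h = n · N_h S_h / Σ N_i S_i, with n = 187.
  stratum Low: N_h·S_h = 750·24.33 = 18247.50
  stratum Mid: N_h·S_h = 1275·206.85 = 263733.75
  stratum High: N_h·S_h = 1300·203.18 = 264134.00
Σ N_h S_h = 546115.25
n for stratum Mid = 187·263733.75/546115.25 = 90.307 → 90

90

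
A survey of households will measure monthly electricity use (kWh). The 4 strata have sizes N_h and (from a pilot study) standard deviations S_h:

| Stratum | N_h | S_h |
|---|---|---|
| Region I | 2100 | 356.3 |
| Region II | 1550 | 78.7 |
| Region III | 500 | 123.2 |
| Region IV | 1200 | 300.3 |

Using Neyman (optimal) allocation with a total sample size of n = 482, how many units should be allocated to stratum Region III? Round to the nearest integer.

Neyman allocation: n_h = n · N_h S_h / Σ N_i S_i, with n = 482.
  stratum Region I: N_h·S_h = 2100·356.3 = 748230.00
  stratum Region II: N_h·S_h = 1550·78.7 = 121985.00
  stratum Region III: N_h·S_h = 500·123.2 = 61600.00
  stratum Region IV: N_h·S_h = 1200·300.3 = 360360.00
Σ N_h S_h = 1292175.00
n for stratum Region III = 482·61600.00/1292175.00 = 22.978 → 23

23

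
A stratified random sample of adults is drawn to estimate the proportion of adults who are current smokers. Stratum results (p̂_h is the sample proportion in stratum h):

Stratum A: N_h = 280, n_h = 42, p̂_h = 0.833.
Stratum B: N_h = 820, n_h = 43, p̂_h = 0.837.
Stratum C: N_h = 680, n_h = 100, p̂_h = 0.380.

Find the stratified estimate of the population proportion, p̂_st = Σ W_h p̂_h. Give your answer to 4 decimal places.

N = 1780; stratum weights W_h = N_h/N.
p̂_st = Σ W_h p̂_h = (280·0.833 + 820·0.837 + 680·0.380)/1780 = 0.66179

p̂_st ≈ 0.6618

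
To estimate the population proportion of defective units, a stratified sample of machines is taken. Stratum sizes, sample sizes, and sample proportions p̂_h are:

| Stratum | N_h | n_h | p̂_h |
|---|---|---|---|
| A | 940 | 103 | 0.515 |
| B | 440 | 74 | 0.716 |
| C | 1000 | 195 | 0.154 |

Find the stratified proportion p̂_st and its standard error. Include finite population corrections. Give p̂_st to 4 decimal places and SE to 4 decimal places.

p̂_st ≈ 0.4005, SE ≈ 0.0227

N = 2380; stratum weights W_h = N_h/N.
p̂_st = Σ W_h p̂_h = (940·0.515 + 440·0.716 + 1000·0.154)/2380 = 0.40048
V̂(p̂_st) = Σ W_h² (1 − n_h/N_h) p̂_h(1−p̂_h)/(n_h−1):
  stratum A: (940/2380)²·(1 − 103/940)·0.515·0.485/102 = 0.000340133
  stratum B: (440/2380)²·(1 − 74/440)·0.716·0.284/73 = 7.91933e-05
  stratum C: (1000/2380)²·(1 − 195/1000)·0.154·0.846/194 = 9.54402e-05
V̂(p̂_st) = 0.000514766; SE = √V̂ = 0.0226885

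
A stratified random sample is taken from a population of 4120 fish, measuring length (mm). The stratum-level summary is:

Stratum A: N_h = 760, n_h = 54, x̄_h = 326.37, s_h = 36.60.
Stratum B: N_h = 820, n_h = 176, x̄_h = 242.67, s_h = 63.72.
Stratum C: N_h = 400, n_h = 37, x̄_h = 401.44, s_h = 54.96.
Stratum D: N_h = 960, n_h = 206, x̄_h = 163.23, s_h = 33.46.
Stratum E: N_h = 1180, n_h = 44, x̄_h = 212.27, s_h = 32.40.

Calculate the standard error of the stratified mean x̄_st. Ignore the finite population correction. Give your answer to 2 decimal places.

SE(x̄_st) ≈ 2.19

V̂(x̄_st) = Σ W_h² s_h²/n_h, with W_h = N_h/N and N = 4120:
  stratum A: (760/4120)²·36.60²/54 = 0.844114
  stratum B: (820/4120)²·63.72²/176 = 0.913844
  stratum C: (400/4120)²·54.96²/37 = 0.769515
  stratum D: (960/4120)²·33.46²/206 = 0.295075
  stratum E: (1180/4120)²·32.40²/44 = 1.95707
V̂(x̄_st) = 4.77962
SE(x̄_st) = √4.77962 = 2.18623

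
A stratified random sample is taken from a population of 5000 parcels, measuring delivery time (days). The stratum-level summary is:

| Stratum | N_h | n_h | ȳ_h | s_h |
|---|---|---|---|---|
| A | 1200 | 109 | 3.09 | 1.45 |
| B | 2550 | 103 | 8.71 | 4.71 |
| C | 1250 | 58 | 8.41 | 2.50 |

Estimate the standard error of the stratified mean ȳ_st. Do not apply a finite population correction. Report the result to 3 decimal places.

V̂(ȳ_st) = Σ W_h² s_h²/n_h, with W_h = N_h/N and N = 5000:
  stratum A: (1200/5000)²·1.45²/109 = 0.00111105
  stratum B: (2550/5000)²·4.71²/103 = 0.0560202
  stratum C: (1250/5000)²·2.50²/58 = 0.00673491
V̂(ȳ_st) = 0.0638662
SE(ȳ_st) = √0.0638662 = 0.252718

SE(ȳ_st) ≈ 0.253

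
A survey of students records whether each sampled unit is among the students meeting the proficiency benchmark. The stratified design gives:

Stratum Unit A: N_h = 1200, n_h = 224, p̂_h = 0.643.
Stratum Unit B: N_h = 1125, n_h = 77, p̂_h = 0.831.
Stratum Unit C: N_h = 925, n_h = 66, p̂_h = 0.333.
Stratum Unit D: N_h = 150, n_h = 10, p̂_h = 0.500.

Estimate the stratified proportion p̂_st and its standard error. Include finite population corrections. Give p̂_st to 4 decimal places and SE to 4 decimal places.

N = 3400; stratum weights W_h = N_h/N.
p̂_st = Σ W_h p̂_h = (1200·0.643 + 1125·0.831 + 925·0.333 + 150·0.500)/3400 = 0.61456
V̂(p̂_st) = Σ W_h² (1 − n_h/N_h) p̂_h(1−p̂_h)/(n_h−1):
  stratum Unit A: (1200/3400)²·(1 − 224/1200)·0.643·0.357/223 = 0.000104291
  stratum Unit B: (1125/3400)²·(1 − 77/1125)·0.831·0.169/76 = 0.000188465
  stratum Unit C: (925/3400)²·(1 − 66/925)·0.333·0.667/65 = 0.000234873
  stratum Unit D: (150/3400)²·(1 − 10/150)·0.500·0.500/9 = 5.04614e-05
V̂(p̂_st) = 0.000578091; SE = √V̂ = 0.0240435

p̂_st ≈ 0.6146, SE ≈ 0.0240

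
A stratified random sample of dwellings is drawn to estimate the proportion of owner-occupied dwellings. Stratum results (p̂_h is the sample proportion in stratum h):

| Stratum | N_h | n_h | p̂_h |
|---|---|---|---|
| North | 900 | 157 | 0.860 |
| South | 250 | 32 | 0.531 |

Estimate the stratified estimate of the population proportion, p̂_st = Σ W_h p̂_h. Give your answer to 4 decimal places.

N = 1150; stratum weights W_h = N_h/N.
p̂_st = Σ W_h p̂_h = (900·0.860 + 250·0.531)/1150 = 0.78848

p̂_st ≈ 0.7885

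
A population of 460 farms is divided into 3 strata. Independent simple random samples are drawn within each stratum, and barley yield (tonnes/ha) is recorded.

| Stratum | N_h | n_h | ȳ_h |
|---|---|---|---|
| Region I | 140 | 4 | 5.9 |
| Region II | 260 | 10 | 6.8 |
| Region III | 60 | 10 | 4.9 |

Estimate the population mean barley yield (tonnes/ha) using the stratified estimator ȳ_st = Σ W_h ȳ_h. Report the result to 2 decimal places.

ȳ_st ≈ 6.28

N = Σ N_h = 460. Stratum weights W_h = N_h/N.
ȳ_st = (140·5.9 + 260·6.8 + 60·4.9) / 460 = 6.2783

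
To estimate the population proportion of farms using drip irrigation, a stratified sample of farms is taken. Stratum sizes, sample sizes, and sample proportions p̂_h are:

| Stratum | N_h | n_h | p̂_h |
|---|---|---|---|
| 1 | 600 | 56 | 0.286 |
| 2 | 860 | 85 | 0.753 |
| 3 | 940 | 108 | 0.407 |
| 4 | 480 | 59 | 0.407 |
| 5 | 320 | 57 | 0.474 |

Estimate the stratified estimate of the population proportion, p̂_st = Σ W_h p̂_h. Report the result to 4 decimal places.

N = 3200; stratum weights W_h = N_h/N.
p̂_st = Σ W_h p̂_h = (600·0.286 + 860·0.753 + 940·0.407 + 480·0.407 + 320·0.474)/3200 = 0.48400

p̂_st ≈ 0.4840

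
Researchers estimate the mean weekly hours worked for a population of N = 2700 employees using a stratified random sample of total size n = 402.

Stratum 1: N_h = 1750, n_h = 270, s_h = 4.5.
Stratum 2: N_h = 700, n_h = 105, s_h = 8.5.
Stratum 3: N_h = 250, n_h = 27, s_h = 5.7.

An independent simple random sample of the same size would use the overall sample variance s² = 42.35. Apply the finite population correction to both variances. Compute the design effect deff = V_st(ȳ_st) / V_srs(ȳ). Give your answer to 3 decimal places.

deff ≈ 0.838

V̂(ȳ_st) = Σ W_h² (1 − n_h/N_h) s_h²/n_h, with W_h = N_h/N and N = 2700:
  stratum 1: (1750/2700)²·(1 − 270/1750)·4.5²/270 = 0.0266461
  stratum 2: (700/2700)²·(1 − 105/700)·8.5²/105 = 0.039313
  stratum 3: (250/2700)²·(1 − 27/250)·5.7²/27 = 0.00920245
V_st = 0.0751615
V_srs = (1 − 402/2700)·42.35/402 = 0.0896631
deff = V_st / V_srs = 0.0751615/0.0896631 = 0.8383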